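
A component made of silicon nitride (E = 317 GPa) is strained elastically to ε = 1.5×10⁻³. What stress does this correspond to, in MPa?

476 MPa

σ = E·ε = 317000 MPa × 1.5×10⁻³ = 476 MPa.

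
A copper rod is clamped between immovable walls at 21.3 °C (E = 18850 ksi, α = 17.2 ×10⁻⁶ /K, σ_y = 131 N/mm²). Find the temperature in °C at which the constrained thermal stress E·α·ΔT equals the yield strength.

E = 18850 ksi = 130.0 GPa.
σ_y = 131 N/mm² = 131.0 MPa.
E·α·ΔT = 131.0 MPa ⇒ ΔT = 131.0 / (130.0×10³ × 17.2×10⁻⁶) = 58.60 K.
T = 21.3 + 58.60 = 79.90 °C.

79.9 °C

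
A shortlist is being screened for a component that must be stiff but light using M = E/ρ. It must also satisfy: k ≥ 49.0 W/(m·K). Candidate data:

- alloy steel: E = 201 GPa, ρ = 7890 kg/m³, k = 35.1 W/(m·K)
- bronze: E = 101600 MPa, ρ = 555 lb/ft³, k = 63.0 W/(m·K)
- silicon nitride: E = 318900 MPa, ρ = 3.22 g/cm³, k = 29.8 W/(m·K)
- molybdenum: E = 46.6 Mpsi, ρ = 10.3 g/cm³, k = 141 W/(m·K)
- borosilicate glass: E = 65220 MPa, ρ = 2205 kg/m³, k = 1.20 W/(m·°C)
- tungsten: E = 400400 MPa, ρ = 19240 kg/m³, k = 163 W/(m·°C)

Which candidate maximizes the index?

Screen on constraints: k ≥ 49.0 W/(m·K). Survivors: bronze, molybdenum, tungsten.
Convert each candidate to consistent units, then evaluate M:
  bronze: E = 101.6 GPa, ρ = 8890 kg/m³
  molybdenum: E = 321.3 GPa, ρ = 10300 kg/m³
  tungsten: E = 400.4 GPa, ρ = 19240 kg/m³
  molybdenum: M = 31.2 MN·m/kg
  tungsten: M = 20.8 MN·m/kg
  bronze: M = 11.4 MN·m/kg
Highest index: molybdenum.

molybdenum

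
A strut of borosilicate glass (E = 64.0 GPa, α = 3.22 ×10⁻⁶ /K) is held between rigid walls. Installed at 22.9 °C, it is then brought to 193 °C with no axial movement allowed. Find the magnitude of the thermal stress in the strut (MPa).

35.1 MPa

ΔT = 170.1 K. Constrained thermal stress σ = E·α·ΔT = 64.00×10³ MPa × 3.22×10⁻⁶ × 170.1 = 35.1 MPa (compressive).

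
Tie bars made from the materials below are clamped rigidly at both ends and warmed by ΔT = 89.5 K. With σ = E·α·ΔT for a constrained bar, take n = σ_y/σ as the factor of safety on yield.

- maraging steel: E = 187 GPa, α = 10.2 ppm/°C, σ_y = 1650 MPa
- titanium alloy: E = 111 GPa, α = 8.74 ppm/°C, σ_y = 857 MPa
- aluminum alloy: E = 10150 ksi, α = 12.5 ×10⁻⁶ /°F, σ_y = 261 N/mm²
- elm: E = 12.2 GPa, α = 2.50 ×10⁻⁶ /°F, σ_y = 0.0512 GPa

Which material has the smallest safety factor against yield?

aluminum alloy

Converting E to GPa, α to ×10⁻⁶/K, σ_y to MPa, then σ and n for each:
  maraging steel: E = 187.0, α = 10.2, σ_y = 1650 → σ = 171 MPa, n = 9.67
  titanium alloy: E = 111.0, α = 8.74, σ_y = 857.0 → σ = 86.8 MPa, n = 9.87
  aluminum alloy: E = 69.98, α = 22.5, σ_y = 261.0 → σ = 141 MPa, n = 1.85
  elm: E = 12.20, α = 4.50, σ_y = 51.20 → σ = 4.91 MPa, n = 10.4
Smallest n: aluminum alloy with n = 1.85.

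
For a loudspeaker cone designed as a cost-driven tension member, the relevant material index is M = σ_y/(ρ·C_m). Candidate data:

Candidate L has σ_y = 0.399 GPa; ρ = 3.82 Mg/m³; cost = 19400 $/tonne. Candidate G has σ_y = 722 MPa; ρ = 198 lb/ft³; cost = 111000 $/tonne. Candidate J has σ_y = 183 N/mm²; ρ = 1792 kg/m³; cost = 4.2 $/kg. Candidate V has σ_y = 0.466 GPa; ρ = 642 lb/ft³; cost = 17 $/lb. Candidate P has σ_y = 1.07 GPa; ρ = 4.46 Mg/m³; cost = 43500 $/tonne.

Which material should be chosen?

candidate J

In SI units:
  candidate L: σ_y = 399.0 MPa, ρ = 3820 kg/m³, cost = 19.40 $/kg
  candidate G: σ_y = 722.0 MPa, ρ = 3172 kg/m³, cost = 111.0 $/kg
  candidate J: σ_y = 183.0 MPa, ρ = 1792 kg/m³, cost = 4.200 $/kg
  candidate V: σ_y = 466.0 MPa, ρ = 10280 kg/m³, cost = 37.48 $/kg
  candidate P: σ_y = 1070 MPa, ρ = 4460 kg/m³, cost = 43.50 $/kg
  candidate J: M = 24.3 kN·m per $
  candidate P: M = 5.52 kN·m per $
  candidate L: M = 5.38 kN·m per $
  candidate G: M = 2.05 kN·m per $
  candidate V: M = 1.21 kN·m per $
Candidate J has the largest M.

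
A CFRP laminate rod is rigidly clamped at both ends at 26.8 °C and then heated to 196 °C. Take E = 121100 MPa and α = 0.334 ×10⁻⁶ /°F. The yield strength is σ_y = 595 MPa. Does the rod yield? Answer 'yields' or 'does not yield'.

does not yield

E = 121100 MPa = 121.1 GPa.
α = 0.334×10⁻⁶/°F × 9/5 = 0.601×10⁻⁶/K.
ΔT = 169.2 K. Constrained thermal stress σ = E·α·ΔT = 121.1×10³ MPa × 0.601×10⁻⁶ × 169.2 = 12.3 MPa (compressive).
Compare to σ_y = 595 MPa: σ < σ_y, so it does not yield.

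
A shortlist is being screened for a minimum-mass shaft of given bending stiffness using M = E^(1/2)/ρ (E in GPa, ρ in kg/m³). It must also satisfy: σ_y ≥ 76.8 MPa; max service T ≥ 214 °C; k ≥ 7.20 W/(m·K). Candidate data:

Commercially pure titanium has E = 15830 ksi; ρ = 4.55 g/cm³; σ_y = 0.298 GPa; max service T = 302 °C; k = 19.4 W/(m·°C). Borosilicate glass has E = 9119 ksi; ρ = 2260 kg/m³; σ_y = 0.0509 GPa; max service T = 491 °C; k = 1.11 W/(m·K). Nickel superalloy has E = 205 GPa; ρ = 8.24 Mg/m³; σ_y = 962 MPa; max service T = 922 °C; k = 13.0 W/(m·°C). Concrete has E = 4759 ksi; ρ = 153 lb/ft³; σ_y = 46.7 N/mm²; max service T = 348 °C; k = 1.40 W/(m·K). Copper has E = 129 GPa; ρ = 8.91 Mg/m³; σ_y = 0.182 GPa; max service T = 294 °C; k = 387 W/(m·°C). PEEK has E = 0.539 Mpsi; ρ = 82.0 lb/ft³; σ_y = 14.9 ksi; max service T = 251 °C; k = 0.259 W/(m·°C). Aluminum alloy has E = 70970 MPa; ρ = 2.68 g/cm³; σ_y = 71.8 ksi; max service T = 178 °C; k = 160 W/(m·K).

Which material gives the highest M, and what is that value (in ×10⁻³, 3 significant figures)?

Screen on constraints: σ_y ≥ 76.8 MPa; max service T ≥ 214 °C; k ≥ 7.20 W/(m·K). Survivors: commercially pure titanium, nickel superalloy, copper.
Putting every candidate on a common basis:
  commercially pure titanium: E = 109.1 GPa, ρ = 4550 kg/m³
  nickel superalloy: E = 205.0 GPa, ρ = 8240 kg/m³
  copper: E = 129.0 GPa, ρ = 8910 kg/m³
  commercially pure titanium: M = 2.30×10⁻³
  nickel superalloy: M = 1.74×10⁻³
  copper: M = 1.27×10⁻³
Commercially pure titanium ranks first.

commercially pure titanium, M = 2.30×10⁻³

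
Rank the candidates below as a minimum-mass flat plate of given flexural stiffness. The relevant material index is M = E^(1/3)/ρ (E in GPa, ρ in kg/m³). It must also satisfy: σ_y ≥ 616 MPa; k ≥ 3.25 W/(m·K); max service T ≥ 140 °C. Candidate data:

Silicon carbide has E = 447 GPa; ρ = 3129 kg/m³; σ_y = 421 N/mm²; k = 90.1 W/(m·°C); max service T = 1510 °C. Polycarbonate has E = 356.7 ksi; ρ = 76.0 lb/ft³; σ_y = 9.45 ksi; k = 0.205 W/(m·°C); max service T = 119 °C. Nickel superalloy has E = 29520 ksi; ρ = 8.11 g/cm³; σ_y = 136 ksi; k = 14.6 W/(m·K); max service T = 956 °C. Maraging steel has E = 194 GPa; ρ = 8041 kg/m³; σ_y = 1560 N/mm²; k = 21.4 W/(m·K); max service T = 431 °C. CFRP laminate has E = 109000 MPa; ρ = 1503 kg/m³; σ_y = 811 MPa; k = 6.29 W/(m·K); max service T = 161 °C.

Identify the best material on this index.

Screen on constraints: σ_y ≥ 616 MPa; k ≥ 3.25 W/(m·K); max service T ≥ 140 °C. Survivors: nickel superalloy, maraging steel, CFRP laminate.
Normalizing units and computing the index:
  nickel superalloy: E = 203.5 GPa, ρ = 8110 kg/m³
  maraging steel: E = 194.0 GPa, ρ = 8041 kg/m³
  CFRP laminate: E = 109.0 GPa, ρ = 1503 kg/m³
  CFRP laminate: M = 3.18×10⁻³
  nickel superalloy: M = 0.725×10⁻³
  maraging steel: M = 0.720×10⁻³
CFRP laminate has the largest M.

CFRP laminate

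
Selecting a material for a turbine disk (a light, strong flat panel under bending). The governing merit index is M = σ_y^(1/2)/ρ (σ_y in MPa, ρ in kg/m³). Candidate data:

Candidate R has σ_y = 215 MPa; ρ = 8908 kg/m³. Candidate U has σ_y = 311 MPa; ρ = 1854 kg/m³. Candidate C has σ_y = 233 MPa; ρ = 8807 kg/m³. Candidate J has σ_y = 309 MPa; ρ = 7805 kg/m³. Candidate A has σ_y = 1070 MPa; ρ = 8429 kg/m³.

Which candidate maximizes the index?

candidate U

Per-candidate index values:
  candidate U: M = 9.51×10⁻³
  candidate A: M = 3.88×10⁻³
  candidate J: M = 2.25×10⁻³
  candidate C: M = 1.73×10⁻³
  candidate R: M = 1.65×10⁻³
Candidate U ranks first.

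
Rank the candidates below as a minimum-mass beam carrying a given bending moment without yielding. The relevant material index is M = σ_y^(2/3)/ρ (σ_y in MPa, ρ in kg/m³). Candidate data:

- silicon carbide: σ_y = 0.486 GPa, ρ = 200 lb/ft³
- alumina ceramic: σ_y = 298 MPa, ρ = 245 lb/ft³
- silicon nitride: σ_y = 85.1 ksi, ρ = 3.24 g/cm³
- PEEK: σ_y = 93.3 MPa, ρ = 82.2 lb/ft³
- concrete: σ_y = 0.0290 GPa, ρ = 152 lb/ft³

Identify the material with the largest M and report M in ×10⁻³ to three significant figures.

Normalizing units and computing the index:
  silicon carbide: σ_y = 486.0 MPa, ρ = 3204 kg/m³
  alumina ceramic: σ_y = 298.0 MPa, ρ = 3925 kg/m³
  silicon nitride: σ_y = 586.7 MPa, ρ = 3240 kg/m³
  PEEK: σ_y = 93.30 MPa, ρ = 1317 kg/m³
  concrete: σ_y = 29.00 MPa, ρ = 2435 kg/m³
  silicon nitride: M = 21.6×10⁻³
  silicon carbide: M = 19.3×10⁻³
  PEEK: M = 15.6×10⁻³
  alumina ceramic: M = 11.4×10⁻³
  concrete: M = 3.88×10⁻³
Highest index: silicon nitride.

silicon nitride, M = 21.6×10⁻³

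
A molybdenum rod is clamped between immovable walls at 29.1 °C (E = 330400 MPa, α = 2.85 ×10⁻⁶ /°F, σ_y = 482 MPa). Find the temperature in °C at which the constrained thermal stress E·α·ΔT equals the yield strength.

E = 330400 MPa = 330.4 GPa.
α = 2.85×10⁻⁶/°F × 9/5 = 5.13×10⁻⁶/K.
E·α·ΔT = 482.0 MPa ⇒ ΔT = 482.0 / (330.4×10³ × 5.13×10⁻⁶) = 284.4 K.
T = 29.1 + 284.4 = 313.5 °C.

313 °C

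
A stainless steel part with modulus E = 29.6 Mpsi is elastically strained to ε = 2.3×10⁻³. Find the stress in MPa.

E = 29.6 Mpsi = 204.1 GPa.
σ = E·ε = 204100 MPa × 2.3×10⁻³ = 469 MPa.

469 MPa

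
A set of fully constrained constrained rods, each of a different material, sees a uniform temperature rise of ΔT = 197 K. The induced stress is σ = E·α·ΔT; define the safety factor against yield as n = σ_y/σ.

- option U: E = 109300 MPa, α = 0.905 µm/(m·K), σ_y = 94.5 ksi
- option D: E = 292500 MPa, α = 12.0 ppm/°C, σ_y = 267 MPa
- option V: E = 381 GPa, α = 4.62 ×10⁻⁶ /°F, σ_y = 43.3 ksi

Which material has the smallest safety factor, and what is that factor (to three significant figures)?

option D, n = 0.386

Per material, after unit conversion:
  option U: E = 109.3, α = 0.905, σ_y = 651.6 → σ = 19.5 MPa, n = 33.4
  option D: E = 292.5, α = 12.0, σ_y = 267.0 → σ = 691 MPa, n = 0.386
  option V: E = 381.0, α = 8.32, σ_y = 298.5 → σ = 624 MPa, n = 0.478
The minimum is option D at n = 0.386.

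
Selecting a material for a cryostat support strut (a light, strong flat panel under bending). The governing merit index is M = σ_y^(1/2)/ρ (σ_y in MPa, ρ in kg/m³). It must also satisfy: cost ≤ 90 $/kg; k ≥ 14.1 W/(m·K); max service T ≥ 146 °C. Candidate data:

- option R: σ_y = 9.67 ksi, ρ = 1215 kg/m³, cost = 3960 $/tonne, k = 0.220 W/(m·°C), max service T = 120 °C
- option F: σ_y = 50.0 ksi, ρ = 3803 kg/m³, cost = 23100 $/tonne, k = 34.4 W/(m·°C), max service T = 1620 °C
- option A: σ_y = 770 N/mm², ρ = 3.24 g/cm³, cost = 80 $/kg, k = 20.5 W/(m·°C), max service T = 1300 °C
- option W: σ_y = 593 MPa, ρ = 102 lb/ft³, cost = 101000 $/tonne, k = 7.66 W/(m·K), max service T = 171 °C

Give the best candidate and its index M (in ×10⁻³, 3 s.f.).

option A, M = 8.56×10⁻³

Screen on constraints: cost ≤ 90 $/kg; k ≥ 14.1 W/(m·K); max service T ≥ 146 °C. Survivors: option F, option A.
In SI units:
  option F: σ_y = 344.7 MPa, ρ = 3803 kg/m³
  option A: σ_y = 770.0 MPa, ρ = 3240 kg/m³
  option A: M = 8.56×10⁻³
  option F: M = 4.88×10⁻³
Highest index: option A.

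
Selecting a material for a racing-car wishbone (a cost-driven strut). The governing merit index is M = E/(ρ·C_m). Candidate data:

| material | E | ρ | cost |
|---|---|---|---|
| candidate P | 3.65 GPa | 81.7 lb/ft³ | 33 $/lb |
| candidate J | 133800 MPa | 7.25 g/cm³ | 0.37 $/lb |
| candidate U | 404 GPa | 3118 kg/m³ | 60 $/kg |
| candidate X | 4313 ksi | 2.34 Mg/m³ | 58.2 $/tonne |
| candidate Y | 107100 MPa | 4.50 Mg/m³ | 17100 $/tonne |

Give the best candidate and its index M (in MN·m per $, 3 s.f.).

candidate X, M = 218 MN·m per $

Normalizing units and computing the index:
  candidate P: E = 3.650 GPa, ρ = 1309 kg/m³, cost = 72.75 $/kg
  candidate J: E = 133.8 GPa, ρ = 7250 kg/m³, cost = 0.8157 $/kg
  candidate U: E = 404.0 GPa, ρ = 3118 kg/m³, cost = 60.00 $/kg
  candidate X: E = 29.74 GPa, ρ = 2340 kg/m³, cost = 0.05820 $/kg
  candidate Y: E = 107.1 GPa, ρ = 4500 kg/m³, cost = 17.10 $/kg
  candidate X: M = 218 MN·m per $
  candidate J: M = 22.6 MN·m per $
  candidate U: M = 2.16 MN·m per $
  candidate Y: M = 1.39 MN·m per $
  candidate P: M = 0.0383 MN·m per $
Candidate X ranks first.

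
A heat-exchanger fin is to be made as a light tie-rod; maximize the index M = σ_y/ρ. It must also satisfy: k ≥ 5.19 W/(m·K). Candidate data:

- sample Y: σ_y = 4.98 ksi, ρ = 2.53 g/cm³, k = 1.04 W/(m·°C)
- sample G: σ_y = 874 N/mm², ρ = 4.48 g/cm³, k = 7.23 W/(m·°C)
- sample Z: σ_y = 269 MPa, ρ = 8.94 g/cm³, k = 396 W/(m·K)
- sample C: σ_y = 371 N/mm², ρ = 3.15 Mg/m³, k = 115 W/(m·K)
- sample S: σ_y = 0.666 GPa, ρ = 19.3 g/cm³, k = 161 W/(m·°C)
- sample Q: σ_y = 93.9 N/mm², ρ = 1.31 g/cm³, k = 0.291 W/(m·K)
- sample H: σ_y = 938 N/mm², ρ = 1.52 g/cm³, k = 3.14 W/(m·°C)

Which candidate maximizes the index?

Screen on constraints: k ≥ 5.19 W/(m·K). Survivors: sample G, sample Z, sample C, sample S.
Putting every candidate on a common basis:
  sample G: σ_y = 874.0 MPa, ρ = 4480 kg/m³
  sample Z: σ_y = 269.0 MPa, ρ = 8940 kg/m³
  sample C: σ_y = 371.0 MPa, ρ = 3150 kg/m³
  sample S: σ_y = 666.0 MPa, ρ = 19300 kg/m³
  sample G: M = 195 kN·m/kg
  sample C: M = 118 kN·m/kg
  sample S: M = 34.5 kN·m/kg
  sample Z: M = 30.1 kN·m/kg
Highest index: sample G.

sample G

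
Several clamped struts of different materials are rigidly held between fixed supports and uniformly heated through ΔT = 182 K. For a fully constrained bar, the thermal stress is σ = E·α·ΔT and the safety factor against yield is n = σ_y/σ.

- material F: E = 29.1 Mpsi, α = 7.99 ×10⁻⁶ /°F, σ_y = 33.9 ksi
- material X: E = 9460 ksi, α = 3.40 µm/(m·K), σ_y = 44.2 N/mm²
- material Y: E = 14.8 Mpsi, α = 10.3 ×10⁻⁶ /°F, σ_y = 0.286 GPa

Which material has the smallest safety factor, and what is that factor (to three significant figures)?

With everything in SI (GPa, ×10⁻⁶/K, MPa):
  material F: E = 200.6, α = 14.4, σ_y = 233.7 → σ = 525 MPa, n = 0.445
  material X: E = 65.22, α = 3.40, σ_y = 44.20 → σ = 40.4 MPa, n = 1.10
  material Y: E = 102.0, α = 18.5, σ_y = 286.0 → σ = 344 MPa, n = 0.831
Smallest n: material F with n = 0.445.

material F, n = 0.445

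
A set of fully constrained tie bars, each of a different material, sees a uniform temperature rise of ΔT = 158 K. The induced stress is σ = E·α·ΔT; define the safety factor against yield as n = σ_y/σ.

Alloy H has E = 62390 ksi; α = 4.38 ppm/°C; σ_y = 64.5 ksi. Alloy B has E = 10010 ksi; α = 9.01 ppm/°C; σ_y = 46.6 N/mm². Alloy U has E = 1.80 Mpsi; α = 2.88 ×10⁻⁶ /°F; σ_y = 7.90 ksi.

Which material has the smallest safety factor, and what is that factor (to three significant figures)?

alloy B, n = 0.474

In consistent units (E in GPa, α in ×10⁻⁶/K, σ_y in MPa):
  alloy H: E = 430.2, α = 4.38, σ_y = 444.7 → σ = 298 MPa, n = 1.49
  alloy B: E = 69.02, α = 9.01, σ_y = 46.60 → σ = 98.3 MPa, n = 0.474
  alloy U: E = 12.41, α = 5.18, σ_y = 54.47 → σ = 10.2 MPa, n = 5.36
Alloy B has the lowest safety factor, n = 0.474.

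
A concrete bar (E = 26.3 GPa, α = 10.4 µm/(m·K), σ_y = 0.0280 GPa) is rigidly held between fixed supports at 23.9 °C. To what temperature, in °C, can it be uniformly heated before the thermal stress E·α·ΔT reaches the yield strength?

126 °C

σ_y = 0.0280 GPa = 28.00 MPa.
E·α·ΔT = 28.00 MPa ⇒ ΔT = 28.00 / (26.30×10³ × 10.4×10⁻⁶) = 102.4 K.
T = 23.9 + 102.4 = 126.3 °C.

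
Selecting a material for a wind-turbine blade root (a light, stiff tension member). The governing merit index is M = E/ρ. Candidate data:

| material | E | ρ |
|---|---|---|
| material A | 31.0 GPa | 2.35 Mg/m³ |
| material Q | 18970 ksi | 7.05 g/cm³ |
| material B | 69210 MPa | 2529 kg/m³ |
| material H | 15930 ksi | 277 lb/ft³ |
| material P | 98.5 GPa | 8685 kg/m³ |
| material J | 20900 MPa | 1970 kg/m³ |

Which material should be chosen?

material B

Putting every candidate on a common basis:
  material A: E = 31.00 GPa, ρ = 2350 kg/m³
  material Q: E = 130.8 GPa, ρ = 7050 kg/m³
  material B: E = 69.21 GPa, ρ = 2529 kg/m³
  material H: E = 109.8 GPa, ρ = 4437 kg/m³
  material P: E = 98.50 GPa, ρ = 8685 kg/m³
  material J: E = 20.90 GPa, ρ = 1970 kg/m³
  material B: M = 27.4 MN·m/kg
  material H: M = 24.8 MN·m/kg
  material Q: M = 18.6 MN·m/kg
  material A: M = 13.2 MN·m/kg
  material P: M = 11.3 MN·m/kg
  material J: M = 10.6 MN·m/kg
Highest index: material B.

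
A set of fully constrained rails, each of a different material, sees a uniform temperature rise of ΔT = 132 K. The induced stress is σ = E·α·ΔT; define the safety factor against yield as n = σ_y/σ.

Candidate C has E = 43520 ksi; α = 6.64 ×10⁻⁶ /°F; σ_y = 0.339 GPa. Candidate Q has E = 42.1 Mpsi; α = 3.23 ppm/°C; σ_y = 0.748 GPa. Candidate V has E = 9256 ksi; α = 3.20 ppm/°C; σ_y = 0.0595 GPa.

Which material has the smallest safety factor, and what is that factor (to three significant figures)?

candidate C, n = 0.716

Per material, after unit conversion:
  candidate C: E = 300.1, α = 12.0, σ_y = 339.0 → σ = 473 MPa, n = 0.716
  candidate Q: E = 290.3, α = 3.23, σ_y = 748.0 → σ = 124 MPa, n = 6.04
  candidate V: E = 63.82, α = 3.20, σ_y = 59.50 → σ = 27.0 MPa, n = 2.21
The minimum is candidate C at n = 0.716.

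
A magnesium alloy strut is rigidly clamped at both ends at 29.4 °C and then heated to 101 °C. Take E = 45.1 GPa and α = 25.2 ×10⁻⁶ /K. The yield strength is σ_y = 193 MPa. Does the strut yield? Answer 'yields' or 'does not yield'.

ΔT = 71.60 K. Constrained thermal stress σ = E·α·ΔT = 45.10×10³ MPa × 25.2×10⁻⁶ × 71.60 = 81.4 MPa (compressive).
Compare to σ_y = 193 MPa: σ < σ_y, so it does not yield.

does not yield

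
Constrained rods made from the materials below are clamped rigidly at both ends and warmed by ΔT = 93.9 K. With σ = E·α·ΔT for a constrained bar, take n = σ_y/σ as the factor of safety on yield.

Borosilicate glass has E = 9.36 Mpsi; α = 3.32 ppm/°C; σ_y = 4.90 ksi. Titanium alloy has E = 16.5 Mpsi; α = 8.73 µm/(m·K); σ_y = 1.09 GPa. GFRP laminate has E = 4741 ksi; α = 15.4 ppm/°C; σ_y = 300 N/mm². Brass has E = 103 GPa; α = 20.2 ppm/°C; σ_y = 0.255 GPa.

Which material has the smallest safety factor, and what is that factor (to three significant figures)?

brass, n = 1.31

In consistent units (E in GPa, α in ×10⁻⁶/K, σ_y in MPa):
  borosilicate glass: E = 64.53, α = 3.32, σ_y = 33.78 → σ = 20.1 MPa, n = 1.68
  titanium alloy: E = 113.8, α = 8.73, σ_y = 1090 → σ = 93.3 MPa, n = 11.7
  GFRP laminate: E = 32.69, α = 15.4, σ_y = 300.0 → σ = 47.3 MPa, n = 6.35
  brass: E = 103.0, α = 20.2, σ_y = 255.0 → σ = 195 MPa, n = 1.31
The minimum is brass at n = 1.31.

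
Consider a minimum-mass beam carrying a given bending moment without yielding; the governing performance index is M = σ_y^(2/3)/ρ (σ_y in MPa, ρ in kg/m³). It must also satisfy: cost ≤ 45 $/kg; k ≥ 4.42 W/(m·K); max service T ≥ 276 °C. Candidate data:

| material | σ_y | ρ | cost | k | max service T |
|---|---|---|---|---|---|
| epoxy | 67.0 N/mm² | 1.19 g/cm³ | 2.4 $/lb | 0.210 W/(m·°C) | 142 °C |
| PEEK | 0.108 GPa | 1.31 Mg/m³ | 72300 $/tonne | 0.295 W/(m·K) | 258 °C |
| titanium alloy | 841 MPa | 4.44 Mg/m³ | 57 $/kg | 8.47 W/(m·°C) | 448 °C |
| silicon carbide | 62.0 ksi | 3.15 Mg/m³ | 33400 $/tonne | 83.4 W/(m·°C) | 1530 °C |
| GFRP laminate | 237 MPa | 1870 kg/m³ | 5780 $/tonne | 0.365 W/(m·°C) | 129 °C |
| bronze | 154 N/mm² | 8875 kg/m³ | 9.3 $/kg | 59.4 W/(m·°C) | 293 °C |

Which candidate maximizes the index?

silicon carbide

Screen on constraints: cost ≤ 45 $/kg; k ≥ 4.42 W/(m·K); max service T ≥ 276 °C. Survivors: silicon carbide, bronze.
After converting to SI:
  silicon carbide: σ_y = 427.5 MPa, ρ = 3150 kg/m³
  bronze: σ_y = 154.0 MPa, ρ = 8875 kg/m³
  silicon carbide: M = 18.0×10⁻³
  bronze: M = 3.24×10⁻³
Silicon carbide has the largest M.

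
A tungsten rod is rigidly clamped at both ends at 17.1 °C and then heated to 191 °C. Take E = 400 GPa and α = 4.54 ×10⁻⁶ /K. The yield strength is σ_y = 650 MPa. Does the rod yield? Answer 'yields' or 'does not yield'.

ΔT = 173.9 K. Constrained thermal stress σ = E·α·ΔT = 400.0×10³ MPa × 4.54×10⁻⁶ × 173.9 = 316 MPa (compressive).
Compare to σ_y = 650 MPa: σ < σ_y, so it does not yield.

does not yield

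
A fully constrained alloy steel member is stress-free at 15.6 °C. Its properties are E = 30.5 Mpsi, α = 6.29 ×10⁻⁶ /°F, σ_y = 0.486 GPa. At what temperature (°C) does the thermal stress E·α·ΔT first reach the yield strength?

E = 30.5 Mpsi = 210.3 GPa.
α = 6.29×10⁻⁶/°F × 9/5 = 11.3×10⁻⁶/K.
σ_y = 0.486 GPa = 486.0 MPa.
E·α·ΔT = 486.0 MPa ⇒ ΔT = 486.0 / (210.3×10³ × 11.3×10⁻⁶) = 204.1 K.
T = 15.6 + 204.1 = 219.7 °C.

220 °C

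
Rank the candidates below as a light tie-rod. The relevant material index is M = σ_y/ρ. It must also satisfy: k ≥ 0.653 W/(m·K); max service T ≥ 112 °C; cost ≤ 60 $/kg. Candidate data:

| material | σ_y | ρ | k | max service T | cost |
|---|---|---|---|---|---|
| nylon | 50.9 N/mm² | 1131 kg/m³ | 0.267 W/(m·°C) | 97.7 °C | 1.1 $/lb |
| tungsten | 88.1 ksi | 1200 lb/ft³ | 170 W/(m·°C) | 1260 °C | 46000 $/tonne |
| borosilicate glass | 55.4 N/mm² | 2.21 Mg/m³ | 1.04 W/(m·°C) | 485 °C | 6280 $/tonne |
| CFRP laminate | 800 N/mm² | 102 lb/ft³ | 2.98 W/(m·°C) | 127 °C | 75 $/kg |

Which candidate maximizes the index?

tungsten

Screen on constraints: k ≥ 0.653 W/(m·K); max service T ≥ 112 °C; cost ≤ 60 $/kg. Survivors: tungsten, borosilicate glass.
Normalizing units and computing the index:
  tungsten: σ_y = 607.4 MPa, ρ = 19220 kg/m³
  borosilicate glass: σ_y = 55.40 MPa, ρ = 2210 kg/m³
  tungsten: M = 31.6 kN·m/kg
  borosilicate glass: M = 25.1 kN·m/kg
Tungsten ranks first.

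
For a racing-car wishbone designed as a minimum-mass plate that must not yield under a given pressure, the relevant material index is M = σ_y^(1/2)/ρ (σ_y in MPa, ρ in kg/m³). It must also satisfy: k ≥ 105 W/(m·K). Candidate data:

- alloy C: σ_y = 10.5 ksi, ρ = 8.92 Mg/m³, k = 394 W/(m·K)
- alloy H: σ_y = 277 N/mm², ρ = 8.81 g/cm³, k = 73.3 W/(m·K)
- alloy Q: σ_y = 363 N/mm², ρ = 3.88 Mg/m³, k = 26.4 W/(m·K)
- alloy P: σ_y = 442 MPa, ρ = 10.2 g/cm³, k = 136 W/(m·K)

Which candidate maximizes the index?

alloy P

Screen on constraints: k ≥ 105 W/(m·K). Survivors: alloy C, alloy P.
Normalizing units and computing the index:
  alloy C: σ_y = 72.39 MPa, ρ = 8920 kg/m³
  alloy P: σ_y = 442.0 MPa, ρ = 10200 kg/m³
  alloy P: M = 2.06×10⁻³
  alloy C: M = 0.954×10⁻³
The maximum is for alloy P.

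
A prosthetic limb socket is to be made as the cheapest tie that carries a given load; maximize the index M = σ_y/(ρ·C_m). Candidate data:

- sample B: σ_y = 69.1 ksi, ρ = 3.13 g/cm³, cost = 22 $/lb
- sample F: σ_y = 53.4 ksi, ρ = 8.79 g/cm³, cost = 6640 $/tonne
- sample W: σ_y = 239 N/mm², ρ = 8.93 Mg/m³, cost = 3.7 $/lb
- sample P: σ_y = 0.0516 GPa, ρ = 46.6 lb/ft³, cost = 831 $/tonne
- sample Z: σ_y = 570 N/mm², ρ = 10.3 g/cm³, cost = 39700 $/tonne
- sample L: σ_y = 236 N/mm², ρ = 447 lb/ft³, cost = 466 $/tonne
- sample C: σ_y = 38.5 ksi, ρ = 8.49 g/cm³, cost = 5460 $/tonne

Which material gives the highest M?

Normalizing units and computing the index:
  sample B: σ_y = 476.4 MPa, ρ = 3130 kg/m³, cost = 48.50 $/kg
  sample F: σ_y = 368.2 MPa, ρ = 8790 kg/m³, cost = 6.640 $/kg
  sample W: σ_y = 239.0 MPa, ρ = 8930 kg/m³, cost = 8.157 $/kg
  sample P: σ_y = 51.60 MPa, ρ = 746.5 kg/m³, cost = 0.8310 $/kg
  sample Z: σ_y = 570.0 MPa, ρ = 10300 kg/m³, cost = 39.70 $/kg
  sample L: σ_y = 236.0 MPa, ρ = 7160 kg/m³, cost = 0.4660 $/kg
  sample C: σ_y = 265.4 MPa, ρ = 8490 kg/m³, cost = 5.460 $/kg
  sample P: M = 83.2 kN·m per $
  sample L: M = 70.7 kN·m per $
  sample F: M = 6.31 kN·m per $
  sample C: M = 5.73 kN·m per $
  sample W: M = 3.28 kN·m per $
  sample B: M = 3.14 kN·m per $
  sample Z: M = 1.39 kN·m per $
Sample P ranks first.

sample P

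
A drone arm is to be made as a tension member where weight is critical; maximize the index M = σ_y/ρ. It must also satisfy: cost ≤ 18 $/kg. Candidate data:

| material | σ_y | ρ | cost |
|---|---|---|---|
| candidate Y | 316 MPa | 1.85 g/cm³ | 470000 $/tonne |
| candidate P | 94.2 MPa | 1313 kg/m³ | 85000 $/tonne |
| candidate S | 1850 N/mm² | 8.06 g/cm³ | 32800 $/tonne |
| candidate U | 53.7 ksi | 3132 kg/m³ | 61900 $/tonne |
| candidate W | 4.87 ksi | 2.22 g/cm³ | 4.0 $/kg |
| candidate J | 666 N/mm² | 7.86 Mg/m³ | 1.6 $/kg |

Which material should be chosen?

candidate J

Screen on constraints: cost ≤ 18 $/kg. Survivors: candidate W, candidate J.
Convert each candidate to consistent units, then evaluate M:
  candidate W: σ_y = 33.58 MPa, ρ = 2220 kg/m³
  candidate J: σ_y = 666.0 MPa, ρ = 7860 kg/m³
  candidate J: M = 84.7 kN·m/kg
  candidate W: M = 15.1 kN·m/kg
The maximum is for candidate J.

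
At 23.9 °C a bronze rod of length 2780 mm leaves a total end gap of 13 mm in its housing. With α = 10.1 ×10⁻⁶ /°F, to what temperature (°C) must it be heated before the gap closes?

α = 10.1×10⁻⁶/°F × 9/5 = 18.2×10⁻⁶/K.
α·L₀·ΔT = 13.0 mm ⇒ ΔT = 13.0 / (18.2×10⁻⁶ × 2780.0) = 257.2 K.
T = 23.9 + 257.2 = 281.1 °C.

281 °C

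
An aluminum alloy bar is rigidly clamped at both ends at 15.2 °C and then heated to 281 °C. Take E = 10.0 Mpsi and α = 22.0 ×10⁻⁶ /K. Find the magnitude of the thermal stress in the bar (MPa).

403 MPa

E = 10.0 Mpsi = 68.95 GPa.
ΔT = 265.8 K. Constrained thermal stress σ = E·α·ΔT = 68.95×10³ MPa × 22.0×10⁻⁶ × 265.8 = 403 MPa (compressive).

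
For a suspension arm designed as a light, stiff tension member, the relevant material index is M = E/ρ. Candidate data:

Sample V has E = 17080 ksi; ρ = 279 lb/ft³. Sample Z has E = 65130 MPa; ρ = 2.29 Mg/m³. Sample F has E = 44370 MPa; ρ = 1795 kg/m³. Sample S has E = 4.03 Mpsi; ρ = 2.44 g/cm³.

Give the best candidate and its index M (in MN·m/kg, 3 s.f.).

After converting to SI:
  sample V: E = 117.8 GPa, ρ = 4469 kg/m³
  sample Z: E = 65.13 GPa, ρ = 2290 kg/m³
  sample F: E = 44.37 GPa, ρ = 1795 kg/m³
  sample S: E = 27.79 GPa, ρ = 2440 kg/m³
  sample Z: M = 28.4 MN·m/kg
  sample V: M = 26.4 MN·m/kg
  sample F: M = 24.7 MN·m/kg
  sample S: M = 11.4 MN·m/kg
Highest index: sample Z.

sample Z, M = 28.4 MN·m/kg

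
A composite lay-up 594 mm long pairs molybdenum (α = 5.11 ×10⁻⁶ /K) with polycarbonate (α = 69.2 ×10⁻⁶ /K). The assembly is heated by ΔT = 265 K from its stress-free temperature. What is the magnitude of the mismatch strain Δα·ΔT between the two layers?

0.0170

Δα = |5.11 − 69.2|×10⁻⁶/K = 64.1×10⁻⁶/K.
Mismatch strain = Δα·ΔT = 64.1×10⁻⁶ × 265.0 = 0.0170.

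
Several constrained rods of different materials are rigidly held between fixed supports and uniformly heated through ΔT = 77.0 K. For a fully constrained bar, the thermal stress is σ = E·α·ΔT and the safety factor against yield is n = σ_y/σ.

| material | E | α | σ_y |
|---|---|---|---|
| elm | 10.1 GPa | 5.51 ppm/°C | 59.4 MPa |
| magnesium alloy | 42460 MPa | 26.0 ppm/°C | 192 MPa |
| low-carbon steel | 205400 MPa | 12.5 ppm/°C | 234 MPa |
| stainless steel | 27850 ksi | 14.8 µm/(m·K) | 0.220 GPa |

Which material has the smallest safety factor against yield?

In consistent units (E in GPa, α in ×10⁻⁶/K, σ_y in MPa):
  elm: E = 10.10, α = 5.51, σ_y = 59.40 → σ = 4.29 MPa, n = 13.9
  magnesium alloy: E = 42.46, α = 26.0, σ_y = 192.0 → σ = 85.0 MPa, n = 2.26
  low-carbon steel: E = 205.4, α = 12.5, σ_y = 234.0 → σ = 198 MPa, n = 1.18
  stainless steel: E = 192.0, α = 14.8, σ_y = 220.0 → σ = 219 MPa, n = 1.01
Smallest n: stainless steel with n = 1.01.

stainless steel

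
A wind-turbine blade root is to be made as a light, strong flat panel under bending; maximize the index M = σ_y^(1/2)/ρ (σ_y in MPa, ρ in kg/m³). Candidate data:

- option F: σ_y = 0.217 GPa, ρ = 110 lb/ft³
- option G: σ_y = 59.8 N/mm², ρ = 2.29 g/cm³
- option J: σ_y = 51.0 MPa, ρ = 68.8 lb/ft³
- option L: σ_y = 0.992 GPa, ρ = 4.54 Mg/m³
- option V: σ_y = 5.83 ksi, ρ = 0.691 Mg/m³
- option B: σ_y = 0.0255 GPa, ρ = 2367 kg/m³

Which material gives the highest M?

In SI units:
  option F: σ_y = 217.0 MPa, ρ = 1762 kg/m³
  option G: σ_y = 59.80 MPa, ρ = 2290 kg/m³
  option J: σ_y = 51.00 MPa, ρ = 1102 kg/m³
  option L: σ_y = 992.0 MPa, ρ = 4540 kg/m³
  option V: σ_y = 40.20 MPa, ρ = 691.0 kg/m³
  option B: σ_y = 25.50 MPa, ρ = 2367 kg/m³
  option V: M = 9.18×10⁻³
  option F: M = 8.36×10⁻³
  option L: M = 6.94×10⁻³
  option J: M = 6.48×10⁻³
  option G: M = 3.38×10⁻³
  option B: M = 2.13×10⁻³
Highest index: option V.

option V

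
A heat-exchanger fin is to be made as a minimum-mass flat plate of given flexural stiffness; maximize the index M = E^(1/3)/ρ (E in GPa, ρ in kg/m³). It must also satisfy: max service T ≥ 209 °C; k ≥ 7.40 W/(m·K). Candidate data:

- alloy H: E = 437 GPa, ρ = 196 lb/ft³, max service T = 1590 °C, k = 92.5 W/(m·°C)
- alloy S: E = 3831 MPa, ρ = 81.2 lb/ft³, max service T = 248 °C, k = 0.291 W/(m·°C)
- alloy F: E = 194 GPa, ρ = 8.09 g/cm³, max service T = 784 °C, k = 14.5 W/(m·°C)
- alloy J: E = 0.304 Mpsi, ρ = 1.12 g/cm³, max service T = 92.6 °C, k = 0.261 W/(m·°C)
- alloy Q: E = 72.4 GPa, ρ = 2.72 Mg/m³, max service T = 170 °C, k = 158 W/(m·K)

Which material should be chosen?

alloy H

Screen on constraints: max service T ≥ 209 °C; k ≥ 7.40 W/(m·K). Survivors: alloy H, alloy F.
After converting to SI:
  alloy H: E = 437.0 GPa, ρ = 3140 kg/m³
  alloy F: E = 194.0 GPa, ρ = 8090 kg/m³
  alloy H: M = 2.42×10⁻³
  alloy F: M = 0.716×10⁻³
Alloy H has the largest M.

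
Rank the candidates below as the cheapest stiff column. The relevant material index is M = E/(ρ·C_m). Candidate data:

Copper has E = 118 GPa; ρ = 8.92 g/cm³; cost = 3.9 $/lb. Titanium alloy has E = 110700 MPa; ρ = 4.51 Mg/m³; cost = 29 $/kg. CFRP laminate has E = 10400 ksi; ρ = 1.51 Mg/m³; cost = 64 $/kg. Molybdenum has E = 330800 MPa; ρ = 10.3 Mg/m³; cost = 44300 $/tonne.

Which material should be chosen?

copper

After converting to SI:
  copper: E = 118.0 GPa, ρ = 8920 kg/m³, cost = 8.598 $/kg
  titanium alloy: E = 110.7 GPa, ρ = 4510 kg/m³, cost = 29.00 $/kg
  CFRP laminate: E = 71.71 GPa, ρ = 1510 kg/m³, cost = 64.00 $/kg
  molybdenum: E = 330.8 GPa, ρ = 10300 kg/m³, cost = 44.30 $/kg
  copper: M = 1.54 MN·m per $
  titanium alloy: M = 0.846 MN·m per $
  CFRP laminate: M = 0.742 MN·m per $
  molybdenum: M = 0.725 MN·m per $
The maximum is for copper.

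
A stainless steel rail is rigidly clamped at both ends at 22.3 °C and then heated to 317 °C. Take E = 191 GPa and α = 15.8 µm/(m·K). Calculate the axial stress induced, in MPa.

889 MPa

ΔT = 294.7 K. Constrained thermal stress σ = E·α·ΔT = 191.0×10³ MPa × 15.8×10⁻⁶ × 294.7 = 889 MPa (compressive).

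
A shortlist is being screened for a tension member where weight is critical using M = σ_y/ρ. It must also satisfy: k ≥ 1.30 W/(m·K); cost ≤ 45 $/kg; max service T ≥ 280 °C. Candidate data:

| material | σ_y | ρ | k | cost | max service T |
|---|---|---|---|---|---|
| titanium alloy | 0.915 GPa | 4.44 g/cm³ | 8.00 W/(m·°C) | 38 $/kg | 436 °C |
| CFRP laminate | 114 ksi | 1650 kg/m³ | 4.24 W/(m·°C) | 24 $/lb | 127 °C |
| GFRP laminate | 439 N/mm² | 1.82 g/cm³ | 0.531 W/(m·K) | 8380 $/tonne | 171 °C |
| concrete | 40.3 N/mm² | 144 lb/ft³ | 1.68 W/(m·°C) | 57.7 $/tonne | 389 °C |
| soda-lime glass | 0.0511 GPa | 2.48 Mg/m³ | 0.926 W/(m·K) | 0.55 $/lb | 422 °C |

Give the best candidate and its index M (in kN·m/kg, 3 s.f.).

titanium alloy, M = 206 kN·m/kg

Screen on constraints: k ≥ 1.30 W/(m·K); cost ≤ 45 $/kg; max service T ≥ 280 °C. Survivors: titanium alloy, concrete.
In SI units:
  titanium alloy: σ_y = 915.0 MPa, ρ = 4440 kg/m³
  concrete: σ_y = 40.30 MPa, ρ = 2307 kg/m³
  titanium alloy: M = 206 kN·m/kg
  concrete: M = 17.5 kN·m/kg
Highest index: titanium alloy.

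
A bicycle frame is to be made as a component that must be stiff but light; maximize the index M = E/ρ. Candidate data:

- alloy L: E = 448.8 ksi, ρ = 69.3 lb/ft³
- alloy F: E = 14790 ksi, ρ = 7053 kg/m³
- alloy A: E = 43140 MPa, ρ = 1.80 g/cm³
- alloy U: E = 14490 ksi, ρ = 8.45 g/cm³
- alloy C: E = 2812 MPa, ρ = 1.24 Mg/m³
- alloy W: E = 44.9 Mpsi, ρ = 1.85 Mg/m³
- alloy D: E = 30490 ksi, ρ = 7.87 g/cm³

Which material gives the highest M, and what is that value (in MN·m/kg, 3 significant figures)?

alloy W, M = 167 MN·m/kg

After converting to SI:
  alloy L: E = 3.094 GPa, ρ = 1110 kg/m³
  alloy F: E = 102.0 GPa, ρ = 7053 kg/m³
  alloy A: E = 43.14 GPa, ρ = 1800 kg/m³
  alloy U: E = 99.91 GPa, ρ = 8450 kg/m³
  alloy C: E = 2.812 GPa, ρ = 1240 kg/m³
  alloy W: E = 309.6 GPa, ρ = 1850 kg/m³
  alloy D: E = 210.2 GPa, ρ = 7870 kg/m³
  alloy W: M = 167 MN·m/kg
  alloy D: M = 26.7 MN·m/kg
  alloy A: M = 24.0 MN·m/kg
  alloy F: M = 14.5 MN·m/kg
  alloy U: M = 11.8 MN·m/kg
  alloy L: M = 2.79 MN·m/kg
  alloy C: M = 2.27 MN·m/kg
The maximum is for alloy W.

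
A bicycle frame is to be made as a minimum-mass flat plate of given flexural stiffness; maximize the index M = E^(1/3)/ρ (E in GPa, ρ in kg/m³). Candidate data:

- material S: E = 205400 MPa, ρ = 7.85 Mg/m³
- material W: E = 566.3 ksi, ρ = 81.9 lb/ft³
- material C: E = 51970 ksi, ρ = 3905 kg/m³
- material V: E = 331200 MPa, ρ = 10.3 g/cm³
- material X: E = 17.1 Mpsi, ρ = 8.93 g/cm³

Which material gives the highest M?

material C

After converting to SI:
  material S: E = 205.4 GPa, ρ = 7850 kg/m³
  material W: E = 3.905 GPa, ρ = 1312 kg/m³
  material C: E = 358.3 GPa, ρ = 3905 kg/m³
  material V: E = 331.2 GPa, ρ = 10300 kg/m³
  material X: E = 117.9 GPa, ρ = 8930 kg/m³
  material C: M = 1.82×10⁻³
  material W: M = 1.20×10⁻³
  material S: M = 0.752×10⁻³
  material V: M = 0.672×10⁻³
  material X: M = 0.549×10⁻³
Highest index: material C.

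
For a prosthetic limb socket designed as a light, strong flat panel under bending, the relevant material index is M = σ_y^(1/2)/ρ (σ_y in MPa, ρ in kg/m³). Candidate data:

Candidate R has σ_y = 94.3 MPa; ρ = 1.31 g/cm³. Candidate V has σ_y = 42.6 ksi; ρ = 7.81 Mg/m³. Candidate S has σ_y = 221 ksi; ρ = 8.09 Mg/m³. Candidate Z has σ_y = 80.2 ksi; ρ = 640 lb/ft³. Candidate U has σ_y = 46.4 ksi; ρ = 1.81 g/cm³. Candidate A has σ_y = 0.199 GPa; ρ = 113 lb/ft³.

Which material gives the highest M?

candidate U

Putting every candidate on a common basis:
  candidate R: σ_y = 94.30 MPa, ρ = 1310 kg/m³
  candidate V: σ_y = 293.7 MPa, ρ = 7810 kg/m³
  candidate S: σ_y = 1524 MPa, ρ = 8090 kg/m³
  candidate Z: σ_y = 553.0 MPa, ρ = 10250 kg/m³
  candidate U: σ_y = 319.9 MPa, ρ = 1810 kg/m³
  candidate A: σ_y = 199.0 MPa, ρ = 1810 kg/m³
  candidate U: M = 9.88×10⁻³
  candidate A: M = 7.79×10⁻³
  candidate R: M = 7.41×10⁻³
  candidate S: M = 4.83×10⁻³
  candidate Z: M = 2.29×10⁻³
  candidate V: M = 2.19×10⁻³
Highest index: candidate U.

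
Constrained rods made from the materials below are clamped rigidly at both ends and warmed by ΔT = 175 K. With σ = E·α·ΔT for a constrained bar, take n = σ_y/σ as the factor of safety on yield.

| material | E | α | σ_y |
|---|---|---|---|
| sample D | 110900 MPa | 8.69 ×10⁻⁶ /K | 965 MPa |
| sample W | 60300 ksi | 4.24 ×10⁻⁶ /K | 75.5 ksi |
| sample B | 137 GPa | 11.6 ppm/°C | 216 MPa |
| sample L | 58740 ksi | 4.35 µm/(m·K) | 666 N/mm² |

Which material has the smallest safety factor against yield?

sample B

With everything in SI (GPa, ×10⁻⁶/K, MPa):
  sample D: E = 110.9, α = 8.69, σ_y = 965.0 → σ = 169 MPa, n = 5.72
  sample W: E = 415.8, α = 4.24, σ_y = 520.6 → σ = 308 MPa, n = 1.69
  sample B: E = 137.0, α = 11.6, σ_y = 216.0 → σ = 278 MPa, n = 0.777
  sample L: E = 405.0, α = 4.35, σ_y = 666.0 → σ = 308 MPa, n = 2.16
Sample B has the lowest safety factor, n = 0.777.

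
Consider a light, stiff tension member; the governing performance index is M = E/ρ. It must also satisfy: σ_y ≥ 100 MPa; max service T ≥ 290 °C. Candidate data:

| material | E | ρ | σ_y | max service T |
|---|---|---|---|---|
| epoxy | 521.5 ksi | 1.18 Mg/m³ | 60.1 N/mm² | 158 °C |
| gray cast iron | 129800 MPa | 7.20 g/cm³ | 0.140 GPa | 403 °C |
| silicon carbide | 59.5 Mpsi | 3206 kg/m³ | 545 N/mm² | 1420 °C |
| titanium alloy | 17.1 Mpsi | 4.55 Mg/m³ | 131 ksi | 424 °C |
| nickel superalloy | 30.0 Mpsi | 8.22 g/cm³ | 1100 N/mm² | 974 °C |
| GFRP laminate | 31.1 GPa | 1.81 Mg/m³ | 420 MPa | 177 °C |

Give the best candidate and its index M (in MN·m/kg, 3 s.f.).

Screen on constraints: σ_y ≥ 100 MPa; max service T ≥ 290 °C. Survivors: gray cast iron, silicon carbide, titanium alloy, nickel superalloy.
Normalizing units and computing the index:
  gray cast iron: E = 129.8 GPa, ρ = 7200 kg/m³
  silicon carbide: E = 410.2 GPa, ρ = 3206 kg/m³
  titanium alloy: E = 117.9 GPa, ρ = 4550 kg/m³
  nickel superalloy: E = 206.8 GPa, ρ = 8220 kg/m³
  silicon carbide: M = 128 MN·m/kg
  titanium alloy: M = 25.9 MN·m/kg
  nickel superalloy: M = 25.2 MN·m/kg
  gray cast iron: M = 18.0 MN·m/kg
The maximum is for silicon carbide.

silicon carbide, M = 128 MN·m/kg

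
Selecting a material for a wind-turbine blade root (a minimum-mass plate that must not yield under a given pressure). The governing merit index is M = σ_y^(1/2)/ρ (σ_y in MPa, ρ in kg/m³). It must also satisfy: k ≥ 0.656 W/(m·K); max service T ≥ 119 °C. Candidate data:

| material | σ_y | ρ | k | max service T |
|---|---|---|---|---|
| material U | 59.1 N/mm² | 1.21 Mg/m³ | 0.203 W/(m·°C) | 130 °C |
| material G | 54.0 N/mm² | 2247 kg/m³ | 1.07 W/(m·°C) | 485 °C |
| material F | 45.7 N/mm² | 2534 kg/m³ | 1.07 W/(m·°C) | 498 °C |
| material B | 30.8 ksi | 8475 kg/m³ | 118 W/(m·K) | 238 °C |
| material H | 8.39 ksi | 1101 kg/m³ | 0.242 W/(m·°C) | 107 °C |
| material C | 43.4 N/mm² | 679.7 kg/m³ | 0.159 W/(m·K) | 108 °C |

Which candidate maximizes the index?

material G

Screen on constraints: k ≥ 0.656 W/(m·K); max service T ≥ 119 °C. Survivors: material G, material F, material B.
Putting every candidate on a common basis:
  material G: σ_y = 54.00 MPa, ρ = 2247 kg/m³
  material F: σ_y = 45.70 MPa, ρ = 2534 kg/m³
  material B: σ_y = 212.4 MPa, ρ = 8475 kg/m³
  material G: M = 3.27×10⁻³
  material F: M = 2.67×10⁻³
  material B: M = 1.72×10⁻³
Material G ranks first.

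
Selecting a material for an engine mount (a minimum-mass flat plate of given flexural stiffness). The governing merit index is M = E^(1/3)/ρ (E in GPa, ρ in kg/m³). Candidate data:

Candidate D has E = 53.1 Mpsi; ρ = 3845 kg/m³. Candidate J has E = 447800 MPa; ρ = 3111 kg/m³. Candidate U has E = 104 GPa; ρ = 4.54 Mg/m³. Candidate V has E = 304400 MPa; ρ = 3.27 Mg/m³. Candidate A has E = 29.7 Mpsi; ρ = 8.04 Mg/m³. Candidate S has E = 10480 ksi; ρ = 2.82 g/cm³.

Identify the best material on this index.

candidate J

In SI units:
  candidate D: E = 366.1 GPa, ρ = 3845 kg/m³
  candidate J: E = 447.8 GPa, ρ = 3111 kg/m³
  candidate U: E = 104.0 GPa, ρ = 4540 kg/m³
  candidate V: E = 304.4 GPa, ρ = 3270 kg/m³
  candidate A: E = 204.8 GPa, ρ = 8040 kg/m³
  candidate S: E = 72.26 GPa, ρ = 2820 kg/m³
  candidate J: M = 2.46×10⁻³
  candidate V: M = 2.06×10⁻³
  candidate D: M = 1.86×10⁻³
  candidate S: M = 1.48×10⁻³
  candidate U: M = 1.04×10⁻³
  candidate A: M = 0.733×10⁻³
Candidate J ranks first.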